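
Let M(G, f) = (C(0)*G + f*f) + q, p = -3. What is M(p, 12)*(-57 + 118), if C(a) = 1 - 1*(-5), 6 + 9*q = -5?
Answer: 68503/9 ≈ 7611.4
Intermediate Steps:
q = -11/9 (q = -⅔ + (⅑)*(-5) = -⅔ - 5/9 = -11/9 ≈ -1.2222)
C(a) = 6 (C(a) = 1 + 5 = 6)
M(G, f) = -11/9 + f² + 6*G (M(G, f) = (6*G + f*f) - 11/9 = (6*G + f²) - 11/9 = (f² + 6*G) - 11/9 = -11/9 + f² + 6*G)
M(p, 12)*(-57 + 118) = (-11/9 + 12² + 6*(-3))*(-57 + 118) = (-11/9 + 144 - 18)*61 = (1123/9)*61 = 68503/9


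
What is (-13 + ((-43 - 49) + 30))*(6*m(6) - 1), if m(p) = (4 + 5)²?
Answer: -36375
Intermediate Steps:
m(p) = 81 (m(p) = 9² = 81)
(-13 + ((-43 - 49) + 30))*(6*m(6) - 1) = (-13 + ((-43 - 49) + 30))*(6*81 - 1) = (-13 + (-92 + 30))*(486 - 1) = (-13 - 62)*485 = -75*485 = -36375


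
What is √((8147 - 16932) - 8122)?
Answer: I*√16907 ≈ 130.03*I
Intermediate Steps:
√((8147 - 16932) - 8122) = √(-8785 - 8122) = √(-16907) = I*√16907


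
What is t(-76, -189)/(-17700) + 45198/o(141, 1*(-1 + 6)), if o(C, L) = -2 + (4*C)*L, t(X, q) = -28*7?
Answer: 100069616/6234825 ≈ 16.050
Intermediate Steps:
t(X, q) = -196
o(C, L) = -2 + 4*C*L
t(-76, -189)/(-17700) + 45198/o(141, 1*(-1 + 6)) = -196/(-17700) + 45198/(-2 + 4*141*(1*(-1 + 6))) = -196*(-1/17700) + 45198/(-2 + 4*141*(1*5)) = 49/4425 + 45198/(-2 + 4*141*5) = 49/4425 + 45198/(-2 + 2820) = 49/4425 + 45198/2818 = 49/4425 + 45198*(1/2818) = 49/4425 + 22599/1409 = 100069616/6234825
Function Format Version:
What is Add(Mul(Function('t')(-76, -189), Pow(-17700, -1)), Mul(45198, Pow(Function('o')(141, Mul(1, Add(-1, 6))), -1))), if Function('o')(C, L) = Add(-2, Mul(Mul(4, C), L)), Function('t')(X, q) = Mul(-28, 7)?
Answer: Rational(100069616, 6234825) ≈ 16.050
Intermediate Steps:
Function('t')(X, q) = -196
Function('o')(C, L) = Add(-2, Mul(4, C, L))
Add(Mul(Function('t')(-76, -189), Pow(-17700, -1)), Mul(45198, Pow(Function('o')(141, Mul(1, Add(-1, 6))), -1))) = Add(Mul(-196, Pow(-17700, -1)), Mul(45198, Pow(Add(-2, Mul(4, 141, Mul(1, Add(-1, 6)))), -1))) = Add(Mul(-196, Rational(-1, 17700)), Mul(45198, Pow(Add(-2, Mul(4, 141, Mul(1, 5))), -1))) = Add(Rational(49, 4425), Mul(45198, Pow(Add(-2, Mul(4, 141, 5)), -1))) = Add(Rational(49, 4425), Mul(45198, Pow(Add(-2, 2820), -1))) = Add(Rational(49, 4425), Mul(45198, Pow(2818, -1))) = Add(Rational(49, 4425), Mul(45198, Rational(1, 2818))) = Add(Rational(49, 4425), Rational(22599, 1409)) = Rational(100069616, 6234825)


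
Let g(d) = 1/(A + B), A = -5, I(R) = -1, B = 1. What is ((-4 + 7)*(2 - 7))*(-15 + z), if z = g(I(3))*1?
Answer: 915/4 ≈ 228.75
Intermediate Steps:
g(d) = -¼ (g(d) = 1/(-5 + 1) = 1/(-4) = -¼)
z = -¼ (z = -¼*1 = -¼ ≈ -0.25000)
((-4 + 7)*(2 - 7))*(-15 + z) = ((-4 + 7)*(2 - 7))*(-15 - ¼) = (3*(-5))*(-61/4) = -15*(-61/4) = 915/4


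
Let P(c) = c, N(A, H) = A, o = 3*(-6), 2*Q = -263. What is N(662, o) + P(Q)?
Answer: 1061/2 ≈ 530.50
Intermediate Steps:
Q = -263/2 (Q = (1/2)*(-263) = -263/2 ≈ -131.50)
o = -18
N(662, o) + P(Q) = 662 - 263/2 = 1061/2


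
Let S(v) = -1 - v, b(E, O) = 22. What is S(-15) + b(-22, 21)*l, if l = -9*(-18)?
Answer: 3578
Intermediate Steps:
l = 162
S(-15) + b(-22, 21)*l = (-1 - 1*(-15)) + 22*162 = (-1 + 15) + 3564 = 14 + 3564 = 3578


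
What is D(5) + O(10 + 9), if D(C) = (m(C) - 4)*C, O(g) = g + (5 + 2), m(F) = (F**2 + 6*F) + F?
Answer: 306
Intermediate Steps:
m(F) = F**2 + 7*F
O(g) = 7 + g (O(g) = g + 7 = 7 + g)
D(C) = C*(-4 + C*(7 + C)) (D(C) = (C*(7 + C) - 4)*C = (-4 + C*(7 + C))*C = C*(-4 + C*(7 + C)))
D(5) + O(10 + 9) = 5*(-4 + 5*(7 + 5)) + (7 + (10 + 9)) = 5*(-4 + 5*12) + (7 + 19) = 5*(-4 + 60) + 26 = 5*56 + 26 = 280 + 26 = 306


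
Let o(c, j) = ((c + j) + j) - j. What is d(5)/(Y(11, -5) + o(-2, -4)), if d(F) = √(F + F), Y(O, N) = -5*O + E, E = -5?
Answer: -√10/66 ≈ -0.047913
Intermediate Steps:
Y(O, N) = -5 - 5*O (Y(O, N) = -5*O - 5 = -5 - 5*O)
o(c, j) = c + j (o(c, j) = (c + 2*j) - j = c + j)
d(F) = √2*√F (d(F) = √(2*F) = √2*√F)
d(5)/(Y(11, -5) + o(-2, -4)) = (√2*√5)/((-5 - 5*11) + (-2 - 4)) = √10/((-5 - 55) - 6) = √10/(-60 - 6) = √10/(-66) = √10*(-1/66) = -√10/66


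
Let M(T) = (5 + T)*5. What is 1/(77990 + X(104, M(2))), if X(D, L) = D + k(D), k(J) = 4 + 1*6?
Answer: 1/78104 ≈ 1.2803e-5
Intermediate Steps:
k(J) = 10 (k(J) = 4 + 6 = 10)
M(T) = 25 + 5*T
X(D, L) = 10 + D (X(D, L) = D + 10 = 10 + D)
1/(77990 + X(104, M(2))) = 1/(77990 + (10 + 104)) = 1/(77990 + 114) = 1/78104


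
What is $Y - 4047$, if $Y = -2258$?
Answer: $-6305$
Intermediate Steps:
$Y - 4047 = -2258 - 4047 = -6305$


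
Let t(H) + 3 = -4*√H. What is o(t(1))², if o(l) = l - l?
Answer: 0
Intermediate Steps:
t(H) = -3 - 4*√H
o(l) = 0
o(t(1))² = 0² = 0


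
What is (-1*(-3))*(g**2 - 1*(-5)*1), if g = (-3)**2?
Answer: 258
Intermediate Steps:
g = 9
(-1*(-3))*(g**2 - 1*(-5)*1) = (-1*(-3))*(9**2 - 1*(-5)*1) = 3*(81 + 5*1) = 3*(81 + 5) = 3*86 = 258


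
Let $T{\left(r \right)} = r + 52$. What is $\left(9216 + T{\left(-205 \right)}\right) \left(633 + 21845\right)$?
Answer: $203718114$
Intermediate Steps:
$T{\left(r \right)} = 52 + r$
$\left(9216 + T{\left(-205 \right)}\right) \left(633 + 21845\right) = \left(9216 + \left(52 - 205\right)\right) \left(633 + 21845\right) = \left(9216 - 153\right) 22478 = 9063 \cdot 22478 = 203718114$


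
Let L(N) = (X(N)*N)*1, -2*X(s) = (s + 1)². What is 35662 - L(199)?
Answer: 4015662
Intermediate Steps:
X(s) = -(1 + s)²/2 (X(s) = -(s + 1)²/2 = -(1 + s)²/2)
L(N) = -N*(1 + N)²/2 (L(N) = ((-(1 + N)²/2)*N)*1 = -N*(1 + N)²/2*1 = -N*(1 + N)²/2)
35662 - L(199) = 35662 - (-1)*199*(1 + 199)²/2 = 35662 - (-1)*199*200²/2 = 35662 - (-1)*199*40000/2 = 35662 - 1*(-3980000) = 35662 + 3980000 = 4015662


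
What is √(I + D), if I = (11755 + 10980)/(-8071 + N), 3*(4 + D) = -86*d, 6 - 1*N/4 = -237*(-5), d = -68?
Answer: √2860070604447/38361 ≈ 44.086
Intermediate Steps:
N = -4716 (N = 24 - (-948)*(-5) = 24 - 4*1185 = 24 - 4740 = -4716)
D = 5836/3 (D = -4 + (-86*(-68))/3 = -4 + (⅓)*5848 = -4 + 5848/3 = 5836/3 ≈ 1945.3)
I = -22735/12787 (I = (11755 + 10980)/(-8071 - 4716) = 22735/(-12787) = 22735*(-1/12787) = -22735/12787 ≈ -1.7780)
√(I + D) = √(-22735/12787 + 5836/3) = √(74556727/38361) = √2860070604447/38361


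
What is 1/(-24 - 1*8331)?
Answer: -1/8355 ≈ -0.00011969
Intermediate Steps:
1/(-24 - 1*8331) = 1/(-24 - 8331) = 1/(-8355) = -1/8355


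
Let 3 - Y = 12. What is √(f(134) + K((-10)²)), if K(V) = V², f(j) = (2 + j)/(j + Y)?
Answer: 6*√173630/25 ≈ 100.01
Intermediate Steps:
Y = -9 (Y = 3 - 1*12 = 3 - 12 = -9)
f(j) = (2 + j)/(-9 + j) (f(j) = (2 + j)/(j - 9) = (2 + j)/(-9 + j))
√(f(134) + K((-10)²)) = √((2 + 134)/(-9 + 134) + ((-10)²)²) = √(136/125 + 100²) = √((1/125)*136 + 10000) = √(136/125 + 10000) = √(1250136/125) = 6*√173630/25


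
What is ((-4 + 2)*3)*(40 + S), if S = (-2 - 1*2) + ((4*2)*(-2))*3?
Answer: 72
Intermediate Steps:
S = -52 (S = (-2 - 2) + (8*(-2))*3 = -4 - 16*3 = -4 - 48 = -52)
((-4 + 2)*3)*(40 + S) = ((-4 + 2)*3)*(40 - 52) = -2*3*(-12) = -6*(-12) = 72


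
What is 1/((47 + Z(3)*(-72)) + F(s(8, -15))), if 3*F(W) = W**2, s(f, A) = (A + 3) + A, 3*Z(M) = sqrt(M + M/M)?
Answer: 1/242 ≈ 0.0041322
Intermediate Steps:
Z(M) = sqrt(1 + M)/3 (Z(M) = sqrt(M + M/M)/3 = sqrt(M + 1)/3 = sqrt(1 + M)/3)
s(f, A) = 3 + 2*A (s(f, A) = (3 + A) + A = 3 + 2*A)
F(W) = W**2/3
1/((47 + Z(3)*(-72)) + F(s(8, -15))) = 1/((47 + (sqrt(1 + 3)/3)*(-72)) + (3 + 2*(-15))**2/3) = 1/((47 + (sqrt(4)/3)*(-72)) + (3 - 30)**2/3) = 1/((47 + ((1/3)*2)*(-72)) + (1/3)*(-27)**2) = 1/((47 + (2/3)*(-72)) + (1/3)*729) = 1/((47 - 48) + 243) = 1/(-1 + 243) = 1/242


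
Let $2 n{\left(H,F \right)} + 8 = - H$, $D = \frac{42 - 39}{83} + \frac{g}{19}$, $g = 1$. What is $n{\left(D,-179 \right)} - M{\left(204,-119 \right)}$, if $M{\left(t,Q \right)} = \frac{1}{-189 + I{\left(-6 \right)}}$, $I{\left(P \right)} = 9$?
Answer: $- \frac{1146463}{283860} \approx -4.0388$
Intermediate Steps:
$M{\left(t,Q \right)} = - \frac{1}{180}$ ($M{\left(t,Q \right)} = \frac{1}{-189 + 9} = \frac{1}{-180} = - \frac{1}{180}$)
$D = \frac{140}{1577}$ ($D = \frac{42 - 39}{83} + 1 \cdot \frac{1}{19} = 3 \cdot \frac{1}{83} + 1 \cdot \frac{1}{19} = \frac{3}{83} + \frac{1}{19} = \frac{140}{1577} \approx 0.088776$)
$n{\left(H,F \right)} = -4 - \frac{H}{2}$ ($n{\left(H,F \right)} = -4 + \frac{\left(-1\right) H}{2} = -4 - \frac{H}{2}$)
$n{\left(D,-179 \right)} - M{\left(204,-119 \right)} = \left(-4 - \frac{70}{1577}\right) - - \frac{1}{180} = \left(-4 - \frac{70}{1577}\right) + \frac{1}{180} = - \frac{6378}{1577} + \frac{1}{180} = - \frac{1146463}{283860}$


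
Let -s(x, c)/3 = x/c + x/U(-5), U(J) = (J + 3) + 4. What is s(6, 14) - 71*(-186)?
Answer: 92370/7 ≈ 13196.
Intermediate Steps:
U(J) = 7 + J (U(J) = (3 + J) + 4 = 7 + J)
s(x, c) = -3*x/2 - 3*x/c (s(x, c) = -3*(x/c + x/(7 - 5)) = -3*(x/c + x/2) = -3*(x/2 + x/c) = -3*x/2 - 3*x/c)
s(6, 14) - 71*(-186) = (3/2)*6*(-2 - 1*14)/14 - 71*(-186) = (3/2)*6*(1/14)*(-2 - 14) + 13206 = (3/2)*6*(1/14)*(-16) + 13206 = -72/7 + 13206 = 92370/7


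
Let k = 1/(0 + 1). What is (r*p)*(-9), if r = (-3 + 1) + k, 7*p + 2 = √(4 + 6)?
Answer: -18/7 + 9*√10/7 ≈ 1.4944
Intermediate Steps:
k = 1 (k = 1/1 = 1)
p = -2/7 + √10/7 (p = -2/7 + √(4 + 6)/7 = -2/7 + √10/7 ≈ 0.16604)
r = -1 (r = (-3 + 1) + 1 = -2 + 1 = -1)
(r*p)*(-9) = -(-2/7 + √10/7)*(-9) = (2/7 - √10/7)*(-9) = -18/7 + 9*√10/7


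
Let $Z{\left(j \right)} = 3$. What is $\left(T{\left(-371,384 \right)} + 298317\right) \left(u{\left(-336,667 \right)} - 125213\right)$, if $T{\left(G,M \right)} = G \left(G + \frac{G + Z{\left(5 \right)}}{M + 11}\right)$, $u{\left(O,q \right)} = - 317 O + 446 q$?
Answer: $\frac{48045100255578}{395} \approx 1.2163 \cdot 10^{11}$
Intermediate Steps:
$T{\left(G,M \right)} = G \left(G + \frac{3 + G}{11 + M}\right)$ ($T{\left(G,M \right)} = G \left(G + \frac{G + 3}{M + 11}\right) = G \left(G + \frac{3 + G}{11 + M}\right)$)
$\left(T{\left(-371,384 \right)} + 298317\right) \left(u{\left(-336,667 \right)} - 125213\right) = \left(- \frac{371 \left(3 + 12 \left(-371\right) - 142464\right)}{11 + 384} + 298317\right) \left(\left(\left(-317\right) \left(-336\right) + 446 \cdot 667\right) - 125213\right) = \left(- \frac{371 \left(3 - 4452 - 142464\right)}{395} + 298317\right) \left(\left(106512 + 297482\right) - 125213\right) = \left(\left(-371\right) \frac{1}{395} \left(-146913\right) + 298317\right) \left(403994 - 125213\right) = \left(\frac{54504723}{395} + 298317\right) 278781 = \frac{172339938}{395} \cdot 278781 = \frac{48045100255578}{395}$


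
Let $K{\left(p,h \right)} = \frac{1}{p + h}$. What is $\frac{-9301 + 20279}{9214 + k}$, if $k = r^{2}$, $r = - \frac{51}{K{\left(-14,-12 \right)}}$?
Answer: $\frac{5489}{883745} \approx 0.0062111$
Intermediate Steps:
$K{\left(p,h \right)} = \frac{1}{h + p}$
$r = 1326$ ($r = - \frac{51}{\frac{1}{-12 - 14}} = - \frac{51}{\frac{1}{-26}} = - \frac{51}{- \frac{1}{26}} = \left(-51\right) \left(-26\right) = 1326$)
$k = 1758276$ ($k = 1326^{2} = 1758276$)
$\frac{-9301 + 20279}{9214 + k} = \frac{-9301 + 20279}{9214 + 1758276} = \frac{10978}{1767490} = 10978 \cdot \frac{1}{1767490} = \frac{5489}{883745}$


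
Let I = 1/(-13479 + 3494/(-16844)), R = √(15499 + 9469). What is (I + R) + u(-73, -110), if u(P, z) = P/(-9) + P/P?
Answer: 9308718772/1021696965 + 2*√6242 ≈ 167.12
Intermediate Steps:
R = 2*√6242 (R = √24968 = 2*√6242 ≈ 158.01)
u(P, z) = 1 - P/9 (u(P, z) = P*(-⅑) + 1 = -P/9 + 1 = 1 - P/9)
I = -8422/113521885 (I = 1/(-13479 + 3494*(-1/16844)) = 1/(-13479 - 1747/8422) = 1/(-113521885/8422) = -8422/113521885 ≈ -7.4188e-5)
(I + R) + u(-73, -110) = (-8422/113521885 + 2*√6242) + (1 - ⅑*(-73)) = (-8422/113521885 + 2*√6242) + (1 + 73/9) = (-8422/113521885 + 2*√6242) + 82/9 = 9308718772/1021696965 + 2*√6242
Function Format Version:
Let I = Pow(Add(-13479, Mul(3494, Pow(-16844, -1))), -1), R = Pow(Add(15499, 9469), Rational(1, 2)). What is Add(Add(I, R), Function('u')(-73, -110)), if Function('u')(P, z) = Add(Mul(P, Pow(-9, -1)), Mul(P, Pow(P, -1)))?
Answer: Add(Rational(9308718772, 1021696965), Mul(2, Pow(6242, Rational(1, 2)))) ≈ 167.12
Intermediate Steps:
R = Mul(2, Pow(6242, Rational(1, 2))) (R = Pow(24968, Rational(1, 2)) = Mul(2, Pow(6242, Rational(1, 2))) ≈ 158.01)
Function('u')(P, z) = Add(1, Mul(Rational(-1, 9), P)) (Function('u')(P, z) = Add(Mul(P, Rational(-1, 9)), 1) = Add(Mul(Rational(-1, 9), P), 1) = Add(1, Mul(Rational(-1, 9), P)))
I = Rational(-8422, 113521885) (I = Pow(Add(-13479, Mul(3494, Rational(-1, 16844))), -1) = Pow(Add(-13479, Rational(-1747, 8422)), -1) = Pow(Rational(-113521885, 8422), -1) = Rational(-8422, 113521885) ≈ -7.4188e-5)
Add(Add(I, R), Function('u')(-73, -110)) = Add(Add(Rational(-8422, 113521885), Mul(2, Pow(6242, Rational(1, 2)))), Add(1, Mul(Rational(-1, 9), -73))) = Add(Add(Rational(-8422, 113521885), Mul(2, Pow(6242, Rational(1, 2)))), Add(1, Rational(73, 9))) = Add(Add(Rational(-8422, 113521885), Mul(2, Pow(6242, Rational(1, 2)))), Rational(82, 9)) = Add(Rational(9308718772, 1021696965), Mul(2, Pow(6242, Rational(1, 2))))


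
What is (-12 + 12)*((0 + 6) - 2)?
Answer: 0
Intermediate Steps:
(-12 + 12)*((0 + 6) - 2) = 0*(6 - 2) = 0*4 = 0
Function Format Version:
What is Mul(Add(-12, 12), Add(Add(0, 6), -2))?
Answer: 0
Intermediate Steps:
Mul(Add(-12, 12), Add(Add(0, 6), -2)) = Mul(0, Add(6, -2)) = Mul(0, 4) = 0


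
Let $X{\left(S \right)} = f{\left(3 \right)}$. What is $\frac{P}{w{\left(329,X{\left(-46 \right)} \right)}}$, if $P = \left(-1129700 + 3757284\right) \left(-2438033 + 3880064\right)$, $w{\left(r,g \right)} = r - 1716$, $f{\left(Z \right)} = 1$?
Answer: $- \frac{3789057583104}{1387} \approx -2.7318 \cdot 10^{9}$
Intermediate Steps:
$X{\left(S \right)} = 1$
$w{\left(r,g \right)} = -1716 + r$
$P = 3789057583104$ ($P = 2627584 \cdot 1442031 = 3789057583104$)
$\frac{P}{w{\left(329,X{\left(-46 \right)} \right)}} = \frac{3789057583104}{-1716 + 329} = \frac{3789057583104}{-1387} = 3789057583104 \left(- \frac{1}{1387}\right) = - \frac{3789057583104}{1387}$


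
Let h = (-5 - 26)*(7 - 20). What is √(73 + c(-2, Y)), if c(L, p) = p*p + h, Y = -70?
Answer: 16*√21 ≈ 73.321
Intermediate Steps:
h = 403 (h = -31*(-13) = 403)
c(L, p) = 403 + p² (c(L, p) = p*p + 403 = p² + 403 = 403 + p²)
√(73 + c(-2, Y)) = √(73 + (403 + (-70)²)) = √(73 + (403 + 4900)) = √(73 + 5303) = √5376 = 16*√21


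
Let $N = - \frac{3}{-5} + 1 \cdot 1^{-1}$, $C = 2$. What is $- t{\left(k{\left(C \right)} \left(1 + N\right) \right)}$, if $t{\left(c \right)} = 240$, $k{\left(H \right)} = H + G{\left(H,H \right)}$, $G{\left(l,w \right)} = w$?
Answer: $-240$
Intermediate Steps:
$k{\left(H \right)} = 2 H$ ($k{\left(H \right)} = H + H = 2 H$)
$N = \frac{8}{5}$ ($N = \left(-3\right) \left(- \frac{1}{5}\right) + 1 \cdot 1 = \frac{3}{5} + 1 = \frac{8}{5} \approx 1.6$)
$- t{\left(k{\left(C \right)} \left(1 + N\right) \right)} = \left(-1\right) 240 = -240$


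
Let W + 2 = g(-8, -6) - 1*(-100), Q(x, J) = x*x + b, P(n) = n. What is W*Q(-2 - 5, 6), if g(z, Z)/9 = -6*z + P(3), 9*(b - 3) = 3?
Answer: 87449/3 ≈ 29150.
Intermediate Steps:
b = 10/3 (b = 3 + (1/9)*3 = 3 + 1/3 = 10/3 ≈ 3.3333)
g(z, Z) = 27 - 54*z (g(z, Z) = 9*(-6*z + 3) = 9*(3 - 6*z) = 27 - 54*z)
Q(x, J) = 10/3 + x**2 (Q(x, J) = x*x + 10/3 = x**2 + 10/3 = 10/3 + x**2)
W = 557 (W = -2 + ((27 - 54*(-8)) - 1*(-100)) = -2 + ((27 + 432) + 100) = -2 + (459 + 100) = -2 + 559 = 557)
W*Q(-2 - 5, 6) = 557*(10/3 + (-2 - 5)**2) = 557*(10/3 + (-7)**2) = 557*(10/3 + 49) = 557*(157/3) = 87449/3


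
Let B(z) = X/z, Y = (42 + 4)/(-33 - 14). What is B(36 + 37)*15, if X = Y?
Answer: -690/3431 ≈ -0.20111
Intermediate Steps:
Y = -46/47 (Y = 46/(-47) = 46*(-1/47) = -46/47 ≈ -0.97872)
X = -46/47 ≈ -0.97872
B(z) = -46/(47*z)
B(36 + 37)*15 = -46/(47*(36 + 37))*15 = -46/47/73*15 = -46/47*1/73*15 = -46/3431*15 = -690/3431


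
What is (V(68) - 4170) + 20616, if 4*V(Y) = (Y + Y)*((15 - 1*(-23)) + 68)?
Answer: 20050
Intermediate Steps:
V(Y) = 53*Y (V(Y) = ((Y + Y)*((15 - 1*(-23)) + 68))/4 = ((2*Y)*((15 + 23) + 68))/4 = ((2*Y)*(38 + 68))/4 = ((2*Y)*106)/4 = (212*Y)/4 = 53*Y)
(V(68) - 4170) + 20616 = (53*68 - 4170) + 20616 = (3604 - 4170) + 20616 = -566 + 20616 = 20050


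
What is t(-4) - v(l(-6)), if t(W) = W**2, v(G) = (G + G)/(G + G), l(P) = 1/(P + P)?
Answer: 15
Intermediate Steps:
l(P) = 1/(2*P)
v(G) = 1 (v(G) = (2*G)/((2*G)) = (2*G)*(1/(2*G)) = 1)
t(-4) - v(l(-6)) = (-4)**2 - 1*1 = 16 - 1 = 15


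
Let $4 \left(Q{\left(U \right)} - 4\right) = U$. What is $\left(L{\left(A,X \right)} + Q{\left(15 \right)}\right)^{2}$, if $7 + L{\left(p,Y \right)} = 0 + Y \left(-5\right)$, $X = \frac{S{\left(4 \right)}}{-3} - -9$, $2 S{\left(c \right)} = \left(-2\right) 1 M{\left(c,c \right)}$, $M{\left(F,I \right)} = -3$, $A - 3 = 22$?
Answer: $\frac{24649}{16} \approx 1540.6$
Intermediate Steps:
$A = 25$ ($A = 3 + 22 = 25$)
$S{\left(c \right)} = 3$ ($S{\left(c \right)} = \frac{\left(-2\right) 1 \left(-3\right)}{2} = \frac{\left(-2\right) \left(-3\right)}{2} = \frac{1}{2} \cdot 6 = 3$)
$Q{\left(U \right)} = 4 + \frac{U}{4}$
$X = 8$ ($X = \frac{3}{-3} - -9 = 3 \left(- \frac{1}{3}\right) + 9 = -1 + 9 = 8$)
$L{\left(p,Y \right)} = -7 - 5 Y$ ($L{\left(p,Y \right)} = -7 + \left(0 + Y \left(-5\right)\right) = -7 + \left(0 - 5 Y\right) = -7 - 5 Y$)
$\left(L{\left(A,X \right)} + Q{\left(15 \right)}\right)^{2} = \left(\left(-7 - 40\right) + \left(4 + \frac{1}{4} \cdot 15\right)\right)^{2} = \left(\left(-7 - 40\right) + \left(4 + \frac{15}{4}\right)\right)^{2} = \left(-47 + \frac{31}{4}\right)^{2} = \left(- \frac{157}{4}\right)^{2} = \frac{24649}{16}$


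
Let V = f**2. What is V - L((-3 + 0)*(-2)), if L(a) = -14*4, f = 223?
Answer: 49785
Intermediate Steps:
V = 49729 (V = 223**2 = 49729)
L(a) = -56
V - L((-3 + 0)*(-2)) = 49729 - 1*(-56) = 49729 + 56 = 49785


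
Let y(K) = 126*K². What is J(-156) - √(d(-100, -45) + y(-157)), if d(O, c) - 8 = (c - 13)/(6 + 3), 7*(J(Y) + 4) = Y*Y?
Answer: 24308/7 - 2*√6987995/3 ≈ 1710.3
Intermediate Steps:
J(Y) = -4 + Y²/7 (J(Y) = -4 + (Y*Y)/7 = -4 + Y²/7)
d(O, c) = 59/9 + c/9 (d(O, c) = 8 + (c - 13)/(6 + 3) = 8 + (-13 + c)/9 = 8 + (-13 + c)*(⅑) = 8 + (-13/9 + c/9) = 59/9 + c/9)
J(-156) - √(d(-100, -45) + y(-157)) = (-4 + (⅐)*(-156)²) - √((59/9 + (⅑)*(-45)) + 126*(-157)²) = (-4 + (⅐)*24336) - √((59/9 - 5) + 126*24649) = (-4 + 24336/7) - √(14/9 + 3105774) = 24308/7 - √(27951980/9) = 24308/7 - 2*√6987995/3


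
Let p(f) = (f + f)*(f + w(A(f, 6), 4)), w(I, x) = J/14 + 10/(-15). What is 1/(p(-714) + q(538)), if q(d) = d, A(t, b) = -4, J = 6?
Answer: 1/1020470 ≈ 9.7994e-7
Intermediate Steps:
w(I, x) = -5/21 (w(I, x) = 6/14 + 10/(-15) = 6*(1/14) + 10*(-1/15) = 3/7 - ⅔ = -5/21)
p(f) = 2*f*(-5/21 + f) (p(f) = (f + f)*(f - 5/21) = (2*f)*(-5/21 + f) = 2*f*(-5/21 + f))
1/(p(-714) + q(538)) = 1/((2/21)*(-714)*(-5 + 21*(-714)) + 538) = 1/((2/21)*(-714)*(-5 - 14994) + 538) = 1/((2/21)*(-714)*(-14999) + 538) = 1/(1019932 + 538) = 1/1020470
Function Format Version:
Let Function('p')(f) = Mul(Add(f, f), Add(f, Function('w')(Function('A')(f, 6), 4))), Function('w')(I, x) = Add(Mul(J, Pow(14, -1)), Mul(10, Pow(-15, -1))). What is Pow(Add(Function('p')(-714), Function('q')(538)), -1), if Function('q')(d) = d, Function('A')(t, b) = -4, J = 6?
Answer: Rational(1, 1020470) ≈ 9.7994e-7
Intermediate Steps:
Function('w')(I, x) = Rational(-5, 21) (Function('w')(I, x) = Add(Mul(6, Pow(14, -1)), Mul(10, Pow(-15, -1))) = Add(Mul(6, Rational(1, 14)), Mul(10, Rational(-1, 15))) = Add(Rational(3, 7), Rational(-2, 3)) = Rational(-5, 21))
Function('p')(f) = Mul(2, f, Add(Rational(-5, 21), f)) (Function('p')(f) = Mul(Add(f, f), Add(f, Rational(-5, 21))) = Mul(Mul(2, f), Add(Rational(-5, 21), f)) = Mul(2, f, Add(Rational(-5, 21), f)))
Pow(Add(Function('p')(-714), Function('q')(538)), -1) = Pow(Add(Mul(Rational(2, 21), -714, Add(-5, Mul(21, -714))), 538), -1) = Pow(Add(Mul(Rational(2, 21), -714, Add(-5, -14994)), 538), -1) = Pow(Add(Mul(Rational(2, 21), -714, -14999), 538), -1) = Pow(Add(1019932, 538), -1) = Pow(1020470, -1) = Rational(1, 1020470)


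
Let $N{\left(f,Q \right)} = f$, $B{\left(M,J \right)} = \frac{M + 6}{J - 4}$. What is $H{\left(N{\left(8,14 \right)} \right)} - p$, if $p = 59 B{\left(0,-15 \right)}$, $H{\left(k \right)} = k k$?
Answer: $\frac{1570}{19} \approx 82.632$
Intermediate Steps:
$B{\left(M,J \right)} = \frac{6 + M}{-4 + J}$
$H{\left(k \right)} = k^{2}$
$p = - \frac{354}{19}$ ($p = 59 \frac{6 + 0}{-4 - 15} = 59 \frac{1}{-19} \cdot 6 = 59 \left(\left(- \frac{1}{19}\right) 6\right) = 59 \left(- \frac{6}{19}\right) = - \frac{354}{19} \approx -18.632$)
$H{\left(N{\left(8,14 \right)} \right)} - p = 8^{2} - - \frac{354}{19} = 64 + \frac{354}{19} = \frac{1570}{19}$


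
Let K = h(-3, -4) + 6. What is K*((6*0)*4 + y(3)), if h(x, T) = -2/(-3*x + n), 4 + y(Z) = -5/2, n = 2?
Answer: -416/11 ≈ -37.818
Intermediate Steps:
y(Z) = -13/2 (y(Z) = -4 - 5/2 = -13/2)
h(x, T) = -2/(2 - 3*x) (h(x, T) = -2/(-3*x + 2) = -2/(2 - 3*x))
K = 64/11 (K = 2/(-2 + 3*(-3)) + 6 = 2/(-2 - 9) + 6 = 2/(-11) + 6 = 2*(-1/11) + 6 = -2/11 + 6 = 64/11 ≈ 5.8182)
K*((6*0)*4 + y(3)) = 64*((6*0)*4 - 13/2)/11 = 64*(0*4 - 13/2)/11 = 64*(0 - 13/2)/11 = (64/11)*(-13/2) = -416/11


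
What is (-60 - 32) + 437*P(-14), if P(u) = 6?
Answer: 2530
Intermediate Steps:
(-60 - 32) + 437*P(-14) = (-60 - 32) + 437*6 = -92 + 2622 = 2530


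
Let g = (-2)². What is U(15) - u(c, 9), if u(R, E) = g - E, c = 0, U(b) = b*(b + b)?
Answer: 455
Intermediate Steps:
g = 4
U(b) = 2*b² (U(b) = b*(2*b) = 2*b²)
u(R, E) = 4 - E
U(15) - u(c, 9) = 2*15² - (4 - 1*9) = 2*225 - (4 - 9) = 450 - 1*(-5) = 450 + 5 = 455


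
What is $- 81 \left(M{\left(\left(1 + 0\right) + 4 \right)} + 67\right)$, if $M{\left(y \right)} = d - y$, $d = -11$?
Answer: $-4131$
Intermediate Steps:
$M{\left(y \right)} = -11 - y$
$- 81 \left(M{\left(\left(1 + 0\right) + 4 \right)} + 67\right) = - 81 \left(\left(-11 - \left(\left(1 + 0\right) + 4\right)\right) + 67\right) = - 81 \left(\left(-11 - \left(1 + 4\right)\right) + 67\right) = - 81 \left(\left(-11 - 5\right) + 67\right) = - 81 \left(-16 + 67\right) = \left(-81\right) 51 = -4131$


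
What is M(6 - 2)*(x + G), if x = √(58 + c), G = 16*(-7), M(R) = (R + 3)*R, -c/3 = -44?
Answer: -3136 + 28*√190 ≈ -2750.0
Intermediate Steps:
c = 132 (c = -3*(-44) = 132)
M(R) = R*(3 + R) (M(R) = (3 + R)*R = R*(3 + R))
G = -112
x = √190 (x = √(58 + 132) = √190 ≈ 13.784)
M(6 - 2)*(x + G) = ((6 - 2)*(3 + (6 - 2)))*(√190 - 112) = (4*(3 + 4))*(-112 + √190) = (4*7)*(-112 + √190) = 28*(-112 + √190) = -3136 + 28*√190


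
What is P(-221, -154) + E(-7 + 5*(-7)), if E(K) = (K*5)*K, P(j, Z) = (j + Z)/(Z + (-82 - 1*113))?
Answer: 3078555/349 ≈ 8821.1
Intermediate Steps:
P(j, Z) = (Z + j)/(-195 + Z) (P(j, Z) = (Z + j)/(Z + (-82 - 113)) = (Z + j)/(Z - 195) = (Z + j)/(-195 + Z))
E(K) = 5*K**2 (E(K) = (5*K)*K = 5*K**2)
P(-221, -154) + E(-7 + 5*(-7)) = (-154 - 221)/(-195 - 154) + 5*(-7 + 5*(-7))**2 = -375/(-349) + 5*(-7 - 35)**2 = -1/349*(-375) + 5*(-42)**2 = 375/349 + 5*1764 = 375/349 + 8820 = 3078555/349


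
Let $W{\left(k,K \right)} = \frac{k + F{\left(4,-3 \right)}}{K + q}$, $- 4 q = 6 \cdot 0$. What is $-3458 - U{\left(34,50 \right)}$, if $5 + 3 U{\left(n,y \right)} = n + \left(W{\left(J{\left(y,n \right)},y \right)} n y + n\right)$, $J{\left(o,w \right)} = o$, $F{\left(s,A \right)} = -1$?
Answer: $- \frac{12103}{3} \approx -4034.3$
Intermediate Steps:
$q = 0$ ($q = - \frac{6 \cdot 0}{4} = \left(- \frac{1}{4}\right) 0 = 0$)
$W{\left(k,K \right)} = \frac{-1 + k}{K}$ ($W{\left(k,K \right)} = \frac{k - 1}{K + 0} = \frac{-1 + k}{K}$)
$U{\left(n,y \right)} = - \frac{5}{3} + \frac{2 n}{3} + \frac{n \left(-1 + y\right)}{3}$ ($U{\left(n,y \right)} = - \frac{5}{3} + \frac{n + \left(\frac{-1 + y}{y} n y + n\right)}{3} = - \frac{5}{3} + \frac{n + \left(\frac{n \left(-1 + y\right)}{y} y + n\right)}{3} = - \frac{5}{3} + \frac{n + \left(n \left(-1 + y\right) + n\right)}{3} = - \frac{5}{3} + \frac{n + \left(n + n \left(-1 + y\right)\right)}{3} = - \frac{5}{3} + \frac{2 n + n \left(-1 + y\right)}{3} = - \frac{5}{3} + \left(\frac{2 n}{3} + \frac{n \left(-1 + y\right)}{3}\right) = - \frac{5}{3} + \frac{2 n}{3} + \frac{n \left(-1 + y\right)}{3}$)
$-3458 - U{\left(34,50 \right)} = -3458 - \left(- \frac{5}{3} + \frac{1}{3} \cdot 34 + \frac{1}{3} \cdot 34 \cdot 50\right) = -3458 - \left(- \frac{5}{3} + \frac{34}{3} + \frac{1700}{3}\right) = -3458 - \frac{1729}{3} = - \frac{12103}{3}$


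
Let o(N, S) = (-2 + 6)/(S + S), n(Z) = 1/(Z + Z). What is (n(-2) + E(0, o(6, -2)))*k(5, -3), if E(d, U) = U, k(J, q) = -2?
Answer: 5/2 ≈ 2.5000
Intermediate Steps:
n(Z) = 1/(2*Z)
o(N, S) = 2/S (o(N, S) = 4/((2*S)) = 4*(1/(2*S)) = 2/S)
(n(-2) + E(0, o(6, -2)))*k(5, -3) = ((½)/(-2) + 2/(-2))*(-2) = ((½)*(-½) + 2*(-½))*(-2) = (-¼ - 1)*(-2) = -5/4*(-2) = 5/2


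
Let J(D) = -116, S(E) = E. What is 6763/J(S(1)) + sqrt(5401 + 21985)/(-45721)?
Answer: -6763/116 - sqrt(27386)/45721 ≈ -58.305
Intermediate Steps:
6763/J(S(1)) + sqrt(5401 + 21985)/(-45721) = 6763/(-116) + sqrt(5401 + 21985)/(-45721) = 6763*(-1/116) + sqrt(27386)*(-1/45721) = -6763/116 - sqrt(27386)/45721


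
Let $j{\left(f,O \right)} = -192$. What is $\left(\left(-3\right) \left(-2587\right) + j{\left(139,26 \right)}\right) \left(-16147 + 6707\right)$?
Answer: $-71451360$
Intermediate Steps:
$\left(\left(-3\right) \left(-2587\right) + j{\left(139,26 \right)}\right) \left(-16147 + 6707\right) = \left(\left(-3\right) \left(-2587\right) - 192\right) \left(-16147 + 6707\right) = \left(7761 - 192\right) \left(-9440\right) = 7569 \left(-9440\right) = -71451360$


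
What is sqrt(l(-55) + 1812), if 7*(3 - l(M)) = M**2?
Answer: 44*sqrt(35)/7 ≈ 37.187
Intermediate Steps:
l(M) = 3 - M**2/7
sqrt(l(-55) + 1812) = sqrt((3 - 1/7*(-55)**2) + 1812) = sqrt((3 - 1/7*3025) + 1812) = sqrt((3 - 3025/7) + 1812) = sqrt(-3004/7 + 1812) = sqrt(9680/7) = 44*sqrt(35)/7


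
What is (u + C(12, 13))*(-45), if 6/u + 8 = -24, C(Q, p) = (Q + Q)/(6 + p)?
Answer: -14715/304 ≈ -48.405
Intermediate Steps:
C(Q, p) = 2*Q/(6 + p) (C(Q, p) = (2*Q)/(6 + p) = 2*Q/(6 + p))
u = -3/16 (u = 6/(-8 - 24) = 6/(-32) = 6*(-1/32) = -3/16 ≈ -0.18750)
(u + C(12, 13))*(-45) = (-3/16 + 2*12/(6 + 13))*(-45) = (-3/16 + 2*12/19)*(-45) = (-3/16 + 2*12*(1/19))*(-45) = (-3/16 + 24/19)*(-45) = (327/304)*(-45) = -14715/304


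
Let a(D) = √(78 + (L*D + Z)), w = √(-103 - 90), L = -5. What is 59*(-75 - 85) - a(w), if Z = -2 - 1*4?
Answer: -9440 - √(72 - 5*I*√193) ≈ -9449.3 + 3.7447*I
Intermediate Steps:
w = I*√193 (w = √(-193) = I*√193 ≈ 13.892*I)
Z = -6 (Z = -2 - 4 = -6)
a(D) = √(72 - 5*D) (a(D) = √(78 + (-5*D - 6)) = √(78 + (-6 - 5*D)) = √(72 - 5*D))
59*(-75 - 85) - a(w) = 59*(-75 - 85) - √(72 - 5*I*√193) = 59*(-160) - √(72 - 5*I*√193) = -9440 - √(72 - 5*I*√193)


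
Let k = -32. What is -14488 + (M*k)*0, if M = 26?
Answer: -14488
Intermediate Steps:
-14488 + (M*k)*0 = -14488 + (26*(-32))*0 = -14488 - 832*0 = -14488 + 0 = -14488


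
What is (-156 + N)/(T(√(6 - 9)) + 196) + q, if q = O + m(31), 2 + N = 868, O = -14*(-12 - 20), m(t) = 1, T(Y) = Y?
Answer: 17389291/38419 - 710*I*√3/38419 ≈ 452.62 - 0.032009*I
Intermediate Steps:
O = 448 (O = -14*(-32) = 448)
N = 866 (N = -2 + 868 = 866)
q = 449 (q = 448 + 1 = 449)
(-156 + N)/(T(√(6 - 9)) + 196) + q = (-156 + 866)/(√(6 - 9) + 196) + 449 = 710/(√(-3) + 196) + 449 = 710/(I*√3 + 196) + 449 = 710/(196 + I*√3) + 449 = 449 + 710/(196 + I*√3)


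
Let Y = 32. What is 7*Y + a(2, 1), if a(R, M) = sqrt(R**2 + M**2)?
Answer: 224 + sqrt(5) ≈ 226.24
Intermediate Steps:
a(R, M) = sqrt(M**2 + R**2)
7*Y + a(2, 1) = 7*32 + sqrt(1**2 + 2**2) = 224 + sqrt(1 + 4) = 224 + sqrt(5)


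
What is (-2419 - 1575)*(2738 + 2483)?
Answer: -20852674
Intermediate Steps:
(-2419 - 1575)*(2738 + 2483) = -3994*5221 = -20852674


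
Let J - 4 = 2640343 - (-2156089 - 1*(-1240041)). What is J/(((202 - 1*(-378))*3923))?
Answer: 711279/455068 ≈ 1.5630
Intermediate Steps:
J = 3556395 (J = 4 + (2640343 - (-2156089 - 1*(-1240041))) = 4 + (2640343 - (-2156089 + 1240041)) = 4 + (2640343 - 1*(-916048)) = 4 + (2640343 + 916048) = 4 + 3556391 = 3556395)
J/(((202 - 1*(-378))*3923)) = 3556395/(((202 - 1*(-378))*3923)) = 3556395/(((202 + 378)*3923)) = 3556395/((580*3923)) = 3556395/2275340 = 3556395*(1/2275340) = 711279/455068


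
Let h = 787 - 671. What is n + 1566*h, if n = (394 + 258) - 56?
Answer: 182252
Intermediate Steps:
h = 116
n = 596 (n = 652 - 56 = 596)
n + 1566*h = 596 + 1566*116 = 596 + 181656 = 182252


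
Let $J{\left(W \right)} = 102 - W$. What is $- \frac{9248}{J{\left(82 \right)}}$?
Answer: $- \frac{2312}{5} \approx -462.4$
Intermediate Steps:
$- \frac{9248}{J{\left(82 \right)}} = - \frac{9248}{102 - 82} = - \frac{9248}{20} = \left(-9248\right) \frac{1}{20} = - \frac{2312}{5}$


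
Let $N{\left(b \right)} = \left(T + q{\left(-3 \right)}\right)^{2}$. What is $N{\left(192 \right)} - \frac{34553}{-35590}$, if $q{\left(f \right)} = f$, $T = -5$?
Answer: $\frac{2312313}{35590} \approx 64.971$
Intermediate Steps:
$N{\left(b \right)} = 64$ ($N{\left(b \right)} = \left(-5 - 3\right)^{2} = \left(-8\right)^{2} = 64$)
$N{\left(192 \right)} - \frac{34553}{-35590} = 64 - \frac{34553}{-35590} = 64 - 34553 \left(- \frac{1}{35590}\right) = 64 - - \frac{34553}{35590} = 64 + \frac{34553}{35590} = \frac{2312313}{35590}$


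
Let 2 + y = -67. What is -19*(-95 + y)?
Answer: 3116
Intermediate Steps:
y = -69 (y = -2 - 67 = -69)
-19*(-95 + y) = -19*(-95 - 69) = -19*(-164) = 3116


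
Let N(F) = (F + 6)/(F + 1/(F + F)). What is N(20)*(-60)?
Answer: -20800/267 ≈ -77.903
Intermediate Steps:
N(F) = (6 + F)/(F + 1/(2*F))
N(20)*(-60) = (2*20*(6 + 20)/(1 + 2*20²))*(-60) = (2*20*26/(1 + 2*400))*(-60) = (2*20*26/(1 + 800))*(-60) = (2*20*26/801)*(-60) = (2*20*(1/801)*26)*(-60) = (1040/801)*(-60) = -20800/267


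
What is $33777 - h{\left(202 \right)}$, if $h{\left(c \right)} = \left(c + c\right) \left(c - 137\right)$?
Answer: $7517$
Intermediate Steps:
$h{\left(c \right)} = 2 c \left(-137 + c\right)$
$33777 - h{\left(202 \right)} = 33777 - 2 \cdot 202 \left(-137 + 202\right) = 33777 - 2 \cdot 202 \cdot 65 = 33777 - 26260 = 7517$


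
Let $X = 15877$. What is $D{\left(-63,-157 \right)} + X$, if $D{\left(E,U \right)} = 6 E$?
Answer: $15499$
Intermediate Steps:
$D{\left(-63,-157 \right)} + X = 6 \left(-63\right) + 15877 = -378 + 15877 = 15499$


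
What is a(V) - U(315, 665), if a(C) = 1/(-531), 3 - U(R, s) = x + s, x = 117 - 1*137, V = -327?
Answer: 340901/531 ≈ 642.00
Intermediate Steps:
x = -20 (x = 117 - 137 = -20)
U(R, s) = 23 - s (U(R, s) = 3 - (-20 + s) = 3 + (20 - s) = 23 - s)
a(C) = -1/531
a(V) - U(315, 665) = -1/531 - (23 - 1*665) = -1/531 - (23 - 665) = -1/531 - 1*(-642) = -1/531 + 642 = 340901/531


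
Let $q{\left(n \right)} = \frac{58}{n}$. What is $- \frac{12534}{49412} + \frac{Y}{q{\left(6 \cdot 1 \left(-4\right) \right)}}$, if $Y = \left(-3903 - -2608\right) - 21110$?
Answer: $\frac{6642273417}{716474} \approx 9270.8$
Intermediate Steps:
$Y = -22405$ ($Y = \left(-3903 + 2608\right) - 21110 = -1295 - 21110 = -22405$)
$- \frac{12534}{49412} + \frac{Y}{q{\left(6 \cdot 1 \left(-4\right) \right)}} = - \frac{12534}{49412} - \frac{22405}{58 \frac{1}{6 \cdot 1 \left(-4\right)}} = \left(-12534\right) \frac{1}{49412} - \frac{22405}{58 \frac{1}{6 \left(-4\right)}} = - \frac{6267}{24706} - \frac{22405}{58 \frac{1}{-24}} = - \frac{6267}{24706} - \frac{22405}{58 \left(- \frac{1}{24}\right)} = - \frac{6267}{24706} - \frac{22405}{- \frac{29}{12}} = - \frac{6267}{24706} - - \frac{268860}{29} = - \frac{6267}{24706} + \frac{268860}{29} = \frac{6642273417}{716474}$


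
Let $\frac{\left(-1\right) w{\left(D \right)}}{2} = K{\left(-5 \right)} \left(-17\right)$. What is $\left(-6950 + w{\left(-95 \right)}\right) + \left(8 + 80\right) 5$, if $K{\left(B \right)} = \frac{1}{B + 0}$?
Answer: $- \frac{32584}{5} \approx -6516.8$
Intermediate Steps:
$K{\left(B \right)} = \frac{1}{B}$
$w{\left(D \right)} = - \frac{34}{5}$ ($w{\left(D \right)} = - 2 \frac{1}{-5} \left(-17\right) = - 2 \left(\left(- \frac{1}{5}\right) \left(-17\right)\right) = \left(-2\right) \frac{17}{5} = - \frac{34}{5}$)
$\left(-6950 + w{\left(-95 \right)}\right) + \left(8 + 80\right) 5 = \left(-6950 - \frac{34}{5}\right) + \left(8 + 80\right) 5 = - \frac{34784}{5} + 88 \cdot 5 = - \frac{34784}{5} + 440 = - \frac{32584}{5}$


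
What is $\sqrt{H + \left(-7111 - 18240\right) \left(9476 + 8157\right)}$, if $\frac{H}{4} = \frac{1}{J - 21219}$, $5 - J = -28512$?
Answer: $\frac{3 i \sqrt{661342632943165}}{3649} \approx 21143.0 i$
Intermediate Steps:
$J = 28517$ ($J = 5 - -28512 = 5 + 28512 = 28517$)
$H = \frac{2}{3649}$ ($H = \frac{4}{28517 - 21219} = \frac{4}{7298} = 4 \cdot \frac{1}{7298} = \frac{2}{3649} \approx 0.0005481$)
$\sqrt{H + \left(-7111 - 18240\right) \left(9476 + 8157\right)} = \sqrt{\frac{2}{3649} + \left(-7111 - 18240\right) \left(9476 + 8157\right)} = \sqrt{\frac{2}{3649} - 447014183} = \sqrt{- \frac{1631154753765}{3649}} = \frac{3 i \sqrt{661342632943165}}{3649}$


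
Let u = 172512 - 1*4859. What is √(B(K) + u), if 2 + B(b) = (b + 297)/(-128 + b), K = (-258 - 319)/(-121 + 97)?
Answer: 2*√10436124423/499 ≈ 409.45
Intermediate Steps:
K = 577/24 (K = -577/(-24) = -577*(-1/24) = 577/24 ≈ 24.042)
u = 167653 (u = 172512 - 4859 = 167653)
B(b) = -2 + (297 + b)/(-128 + b) (B(b) = -2 + (b + 297)/(-128 + b) = -2 + (297 + b)/(-128 + b))
√(B(K) + u) = √((553 - 1*577/24)/(-128 + 577/24) + 167653) = √((553 - 577/24)/(-2495/24) + 167653) = √(-24/2495*12695/24 + 167653) = √(-2539/499 + 167653) = √(83656308/499) = 2*√10436124423/499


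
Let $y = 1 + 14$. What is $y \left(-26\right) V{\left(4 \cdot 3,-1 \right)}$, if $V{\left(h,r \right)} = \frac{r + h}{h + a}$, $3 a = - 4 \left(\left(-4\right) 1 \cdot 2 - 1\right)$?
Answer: $- \frac{715}{4} \approx -178.75$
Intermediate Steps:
$a = 12$ ($a = \frac{\left(-4\right) \left(\left(-4\right) 1 \cdot 2 - 1\right)}{3} = \frac{\left(-4\right) \left(\left(-4\right) 2 - 1\right)}{3} = \frac{\left(-4\right) \left(-8 - 1\right)}{3} = \frac{\left(-4\right) \left(-9\right)}{3} = \frac{1}{3} \cdot 36 = 12$)
$V{\left(h,r \right)} = \frac{h + r}{12 + h}$ ($V{\left(h,r \right)} = \frac{r + h}{h + 12} = \frac{h + r}{12 + h}$)
$y = 15$
$y \left(-26\right) V{\left(4 \cdot 3,-1 \right)} = 15 \left(-26\right) \frac{4 \cdot 3 - 1}{12 + 4 \cdot 3} = - 390 \frac{12 - 1}{12 + 12} = - 390 \cdot \frac{1}{24} \cdot 11 = \left(-390\right) \frac{11}{24} = - \frac{715}{4}$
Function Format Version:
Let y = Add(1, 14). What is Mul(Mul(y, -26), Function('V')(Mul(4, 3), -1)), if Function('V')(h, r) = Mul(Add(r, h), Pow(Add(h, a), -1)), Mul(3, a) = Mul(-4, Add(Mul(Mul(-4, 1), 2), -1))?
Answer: Rational(-715, 4) ≈ -178.75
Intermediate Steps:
a = 12 (a = Mul(Rational(1, 3), Mul(-4, Add(Mul(Mul(-4, 1), 2), -1))) = Mul(Rational(1, 3), Mul(-4, Add(Mul(-4, 2), -1))) = Mul(Rational(1, 3), Mul(-4, Add(-8, -1))) = Mul(Rational(1, 3), Mul(-4, -9)) = Mul(Rational(1, 3), 36) = 12)
Function('V')(h, r) = Mul(Pow(Add(12, h), -1), Add(h, r)) (Function('V')(h, r) = Mul(Add(r, h), Pow(Add(h, 12), -1)) = Mul(Add(h, r), Pow(Add(12, h), -1)) = Mul(Pow(Add(12, h), -1), Add(h, r)))
y = 15
Mul(Mul(y, -26), Function('V')(Mul(4, 3), -1)) = Mul(Mul(15, -26), Mul(Pow(Add(12, Mul(4, 3)), -1), Add(Mul(4, 3), -1))) = Mul(-390, Mul(Pow(Add(12, 12), -1), Add(12, -1))) = Mul(-390, Mul(Pow(24, -1), 11)) = Mul(-390, Mul(Rational(1, 24), 11)) = Mul(-390, Rational(11, 24)) = Rational(-715, 4)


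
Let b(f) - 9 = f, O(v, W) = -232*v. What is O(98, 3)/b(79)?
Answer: -2842/11 ≈ -258.36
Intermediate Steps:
b(f) = 9 + f
O(98, 3)/b(79) = (-232*98)/(9 + 79) = -22736/88 = -22736*1/88 = -2842/11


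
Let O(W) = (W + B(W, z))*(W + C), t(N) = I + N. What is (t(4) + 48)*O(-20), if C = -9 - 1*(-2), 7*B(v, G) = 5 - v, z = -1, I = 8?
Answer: 186300/7 ≈ 26614.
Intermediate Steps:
t(N) = 8 + N
B(v, G) = 5/7 - v/7 (B(v, G) = (5 - v)/7 = 5/7 - v/7)
C = -7 (C = -9 + 2 = -7)
O(W) = (-7 + W)*(5/7 + 6*W/7) (O(W) = (W + (5/7 - W/7))*(W - 7) = (5/7 + 6*W/7)*(-7 + W) = (-7 + W)*(5/7 + 6*W/7))
(t(4) + 48)*O(-20) = ((8 + 4) + 48)*(-5 - 37/7*(-20) + (6/7)*(-20)²) = (12 + 48)*(-5 + 740/7 + (6/7)*400) = 60*(-5 + 740/7 + 2400/7) = 60*(3105/7) = 186300/7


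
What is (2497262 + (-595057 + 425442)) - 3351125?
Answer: -1023478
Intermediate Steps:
(2497262 + (-595057 + 425442)) - 3351125 = (2497262 - 169615) - 3351125 = 2327647 - 3351125 = -1023478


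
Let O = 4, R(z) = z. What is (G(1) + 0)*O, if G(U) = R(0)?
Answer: 0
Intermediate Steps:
G(U) = 0
(G(1) + 0)*O = (0 + 0)*4 = 0*4 = 0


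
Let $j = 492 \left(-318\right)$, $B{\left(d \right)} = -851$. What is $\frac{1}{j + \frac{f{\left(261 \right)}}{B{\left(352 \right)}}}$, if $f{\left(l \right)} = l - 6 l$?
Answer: $- \frac{851}{133142751} \approx -6.3916 \cdot 10^{-6}$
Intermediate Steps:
$f{\left(l \right)} = - 5 l$
$j = -156456$
$\frac{1}{j + \frac{f{\left(261 \right)}}{B{\left(352 \right)}}} = \frac{1}{-156456 + \frac{\left(-5\right) 261}{-851}} = \frac{1}{-156456 - - \frac{1305}{851}} = \frac{1}{-156456 + \frac{1305}{851}} = \frac{1}{- \frac{133142751}{851}} = - \frac{851}{133142751}$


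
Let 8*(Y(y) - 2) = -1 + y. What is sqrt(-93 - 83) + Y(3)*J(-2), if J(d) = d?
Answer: -9/2 + 4*I*sqrt(11) ≈ -4.5 + 13.266*I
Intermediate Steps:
Y(y) = 15/8 + y/8 (Y(y) = 2 + (-1 + y)/8 = 2 + (-1/8 + y/8) = 15/8 + y/8)
sqrt(-93 - 83) + Y(3)*J(-2) = sqrt(-93 - 83) + (15/8 + (1/8)*3)*(-2) = sqrt(-176) + (15/8 + 3/8)*(-2) = 4*I*sqrt(11) + (9/4)*(-2) = 4*I*sqrt(11) - 9/2 = -9/2 + 4*I*sqrt(11)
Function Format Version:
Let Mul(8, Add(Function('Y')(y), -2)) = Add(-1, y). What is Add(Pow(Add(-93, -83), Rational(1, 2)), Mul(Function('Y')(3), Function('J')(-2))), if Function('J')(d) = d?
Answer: Add(Rational(-9, 2), Mul(4, I, Pow(11, Rational(1, 2)))) ≈ Add(-4.5000, Mul(13.266, I))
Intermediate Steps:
Function('Y')(y) = Add(Rational(15, 8), Mul(Rational(1, 8), y)) (Function('Y')(y) = Add(2, Mul(Rational(1, 8), Add(-1, y))) = Add(2, Add(Rational(-1, 8), Mul(Rational(1, 8), y))) = Add(Rational(15, 8), Mul(Rational(1, 8), y)))
Add(Pow(Add(-93, -83), Rational(1, 2)), Mul(Function('Y')(3), Function('J')(-2))) = Add(Pow(Add(-93, -83), Rational(1, 2)), Mul(Add(Rational(15, 8), Mul(Rational(1, 8), 3)), -2)) = Add(Pow(-176, Rational(1, 2)), Mul(Add(Rational(15, 8), Rational(3, 8)), -2)) = Add(Mul(4, I, Pow(11, Rational(1, 2))), Mul(Rational(9, 4), -2)) = Add(Mul(4, I, Pow(11, Rational(1, 2))), Rational(-9, 2)) = Add(Rational(-9, 2), Mul(4, I, Pow(11, Rational(1, 2))))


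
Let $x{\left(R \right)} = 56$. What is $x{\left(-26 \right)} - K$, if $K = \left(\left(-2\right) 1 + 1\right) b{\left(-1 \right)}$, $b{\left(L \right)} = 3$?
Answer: $59$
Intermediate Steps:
$K = -3$ ($K = \left(\left(-2\right) 1 + 1\right) 3 = \left(-2 + 1\right) 3 = \left(-1\right) 3 = -3$)
$x{\left(-26 \right)} - K = 56 - -3 = 56 + 3 = 59$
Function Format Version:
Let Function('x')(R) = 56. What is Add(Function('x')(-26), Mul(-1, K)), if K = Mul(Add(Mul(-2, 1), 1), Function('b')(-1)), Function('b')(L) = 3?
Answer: 59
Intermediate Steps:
K = -3 (K = Mul(Add(Mul(-2, 1), 1), 3) = Mul(Add(-2, 1), 3) = Mul(-1, 3) = -3)
Add(Function('x')(-26), Mul(-1, K)) = Add(56, Mul(-1, -3)) = Add(56, 3) = 59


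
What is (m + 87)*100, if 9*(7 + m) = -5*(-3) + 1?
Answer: 73600/9 ≈ 8177.8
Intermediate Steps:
m = -47/9 (m = -7 + (-5*(-3) + 1)/9 = -7 + (15 + 1)/9 = -7 + (⅑)*16 = -7 + 16/9 = -47/9 ≈ -5.2222)
(m + 87)*100 = (-47/9 + 87)*100 = (736/9)*100 = 73600/9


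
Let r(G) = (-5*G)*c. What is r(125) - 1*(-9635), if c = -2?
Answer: 10885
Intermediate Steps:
r(G) = 10*G (r(G) = -5*G*(-2) = 10*G)
r(125) - 1*(-9635) = 10*125 - 1*(-9635) = 1250 + 9635 = 10885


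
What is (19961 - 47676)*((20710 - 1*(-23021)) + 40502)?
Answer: -2334517595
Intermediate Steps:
(19961 - 47676)*((20710 - 1*(-23021)) + 40502) = -27715*((20710 + 23021) + 40502) = -27715*(43731 + 40502) = -27715*84233 = -2334517595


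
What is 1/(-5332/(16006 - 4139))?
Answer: -11867/5332 ≈ -2.2256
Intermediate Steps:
1/(-5332/(16006 - 4139)) = 1/(-5332/11867) = -11867/5332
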